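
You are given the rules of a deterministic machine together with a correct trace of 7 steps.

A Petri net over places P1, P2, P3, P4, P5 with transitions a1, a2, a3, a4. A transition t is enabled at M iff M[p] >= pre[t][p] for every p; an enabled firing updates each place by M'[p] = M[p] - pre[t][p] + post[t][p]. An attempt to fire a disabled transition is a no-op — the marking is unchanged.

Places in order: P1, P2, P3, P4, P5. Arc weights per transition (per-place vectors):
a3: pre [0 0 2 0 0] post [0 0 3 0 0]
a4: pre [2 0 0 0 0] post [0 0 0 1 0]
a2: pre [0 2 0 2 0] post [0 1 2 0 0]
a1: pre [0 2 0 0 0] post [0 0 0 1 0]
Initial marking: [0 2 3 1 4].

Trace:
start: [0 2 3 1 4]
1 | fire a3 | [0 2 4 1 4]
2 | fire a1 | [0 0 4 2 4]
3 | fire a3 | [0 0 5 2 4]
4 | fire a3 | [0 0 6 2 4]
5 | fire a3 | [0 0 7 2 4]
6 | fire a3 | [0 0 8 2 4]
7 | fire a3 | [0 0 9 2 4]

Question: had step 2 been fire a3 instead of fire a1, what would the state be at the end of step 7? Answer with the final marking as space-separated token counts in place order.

(re-executing from step 2 with the substitution; state before step 2: [0 2 4 1 4])
2 | fire a3 | [0 2 5 1 4]
3 | fire a3 | [0 2 6 1 4]
4 | fire a3 | [0 2 7 1 4]
5 | fire a3 | [0 2 8 1 4]
6 | fire a3 | [0 2 9 1 4]
7 | fire a3 | [0 2 10 1 4]

0 2 10 1 4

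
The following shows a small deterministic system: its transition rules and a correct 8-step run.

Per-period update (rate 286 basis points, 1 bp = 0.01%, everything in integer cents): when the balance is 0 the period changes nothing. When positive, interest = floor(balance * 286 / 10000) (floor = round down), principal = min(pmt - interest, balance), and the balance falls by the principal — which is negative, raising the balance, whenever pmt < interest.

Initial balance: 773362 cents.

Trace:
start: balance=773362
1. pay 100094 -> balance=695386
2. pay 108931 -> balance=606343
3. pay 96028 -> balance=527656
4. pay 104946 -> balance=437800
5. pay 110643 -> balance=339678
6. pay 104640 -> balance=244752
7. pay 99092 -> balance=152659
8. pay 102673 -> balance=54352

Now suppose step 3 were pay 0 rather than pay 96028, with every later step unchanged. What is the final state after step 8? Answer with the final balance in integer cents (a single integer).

(re-executing from step 3 with the substitution; state before step 3: balance=606343)
3. pay 0 -> balance=623684
4. pay 104946 -> balance=536575
5. pay 110643 -> balance=441278
6. pay 104640 -> balance=349258
7. pay 99092 -> balance=260154
8. pay 102673 -> balance=164921

164921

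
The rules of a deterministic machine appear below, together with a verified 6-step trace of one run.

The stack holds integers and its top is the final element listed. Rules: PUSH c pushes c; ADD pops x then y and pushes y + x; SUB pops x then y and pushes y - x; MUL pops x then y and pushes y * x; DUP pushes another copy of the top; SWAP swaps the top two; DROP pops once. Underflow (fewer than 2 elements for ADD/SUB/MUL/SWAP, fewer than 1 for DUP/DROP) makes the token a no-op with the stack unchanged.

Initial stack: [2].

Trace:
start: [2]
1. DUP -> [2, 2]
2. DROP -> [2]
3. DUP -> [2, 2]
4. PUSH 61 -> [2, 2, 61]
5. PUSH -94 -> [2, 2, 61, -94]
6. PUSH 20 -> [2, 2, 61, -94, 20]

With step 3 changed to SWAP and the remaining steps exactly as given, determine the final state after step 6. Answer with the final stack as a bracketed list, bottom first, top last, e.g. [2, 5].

(re-executing from step 3 with the substitution; state before step 3: [2])
3. SWAP -> [2]
4. PUSH 61 -> [2, 61]
5. PUSH -94 -> [2, 61, -94]
6. PUSH 20 -> [2, 61, -94, 20]

[2, 61, -94, 20]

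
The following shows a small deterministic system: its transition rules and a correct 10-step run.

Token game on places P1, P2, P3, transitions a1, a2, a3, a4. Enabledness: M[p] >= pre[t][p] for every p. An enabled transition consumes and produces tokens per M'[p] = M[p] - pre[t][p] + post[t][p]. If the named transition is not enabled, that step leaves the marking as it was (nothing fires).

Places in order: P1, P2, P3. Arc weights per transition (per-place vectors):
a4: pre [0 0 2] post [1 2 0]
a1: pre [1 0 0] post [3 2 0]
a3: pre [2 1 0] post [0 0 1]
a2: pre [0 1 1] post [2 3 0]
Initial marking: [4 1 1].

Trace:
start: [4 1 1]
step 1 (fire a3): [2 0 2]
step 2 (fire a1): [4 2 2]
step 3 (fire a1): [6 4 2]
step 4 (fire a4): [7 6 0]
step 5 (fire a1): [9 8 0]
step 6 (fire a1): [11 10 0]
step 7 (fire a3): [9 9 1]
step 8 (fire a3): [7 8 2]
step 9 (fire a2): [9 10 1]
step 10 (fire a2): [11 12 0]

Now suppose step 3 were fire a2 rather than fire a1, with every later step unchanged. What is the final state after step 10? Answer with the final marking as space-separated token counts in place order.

(re-executing from step 3 with the substitution; state before step 3: [4 2 2])
step 3 (fire a2): [6 4 1]
step 4 (fire a4): [6 4 1]
step 5 (fire a1): [8 6 1]
step 6 (fire a1): [10 8 1]
step 7 (fire a3): [8 7 2]
step 8 (fire a3): [6 6 3]
step 9 (fire a2): [8 8 2]
step 10 (fire a2): [10 10 1]

10 10 1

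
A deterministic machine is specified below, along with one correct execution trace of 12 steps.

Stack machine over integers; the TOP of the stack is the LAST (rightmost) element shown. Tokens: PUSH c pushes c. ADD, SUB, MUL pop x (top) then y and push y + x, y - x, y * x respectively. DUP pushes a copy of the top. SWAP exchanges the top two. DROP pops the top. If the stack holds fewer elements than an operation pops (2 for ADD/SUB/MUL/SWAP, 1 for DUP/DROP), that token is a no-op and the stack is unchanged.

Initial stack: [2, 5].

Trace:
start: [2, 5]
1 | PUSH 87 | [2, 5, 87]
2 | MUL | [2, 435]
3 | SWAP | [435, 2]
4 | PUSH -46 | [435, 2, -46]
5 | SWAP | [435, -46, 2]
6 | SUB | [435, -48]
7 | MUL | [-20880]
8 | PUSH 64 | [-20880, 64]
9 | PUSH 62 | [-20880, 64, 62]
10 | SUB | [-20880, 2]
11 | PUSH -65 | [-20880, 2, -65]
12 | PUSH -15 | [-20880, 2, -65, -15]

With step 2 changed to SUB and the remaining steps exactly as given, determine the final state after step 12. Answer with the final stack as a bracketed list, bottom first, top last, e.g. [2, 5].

[3936, 2, -65, -15]

(re-executing from step 2 with the substitution; state before step 2: [2, 5, 87])
2 | SUB | [2, -82]
3 | SWAP | [-82, 2]
4 | PUSH -46 | [-82, 2, -46]
5 | SWAP | [-82, -46, 2]
6 | SUB | [-82, -48]
7 | MUL | [3936]
8 | PUSH 64 | [3936, 64]
9 | PUSH 62 | [3936, 64, 62]
10 | SUB | [3936, 2]
11 | PUSH -65 | [3936, 2, -65]
12 | PUSH -15 | [3936, 2, -65, -15]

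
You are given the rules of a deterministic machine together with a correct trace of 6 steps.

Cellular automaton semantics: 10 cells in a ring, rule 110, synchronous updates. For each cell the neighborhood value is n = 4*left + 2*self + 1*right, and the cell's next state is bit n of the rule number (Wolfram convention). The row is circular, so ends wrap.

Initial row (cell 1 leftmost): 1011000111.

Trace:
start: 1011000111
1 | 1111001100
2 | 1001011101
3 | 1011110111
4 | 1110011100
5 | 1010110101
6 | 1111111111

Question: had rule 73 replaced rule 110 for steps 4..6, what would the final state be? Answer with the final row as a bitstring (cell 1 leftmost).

1111111111

(re-executing steps 4..6 under rule 73; state before step 4: 1011110111)
4 | 1010010100
5 | 0000000000
6 | 1111111111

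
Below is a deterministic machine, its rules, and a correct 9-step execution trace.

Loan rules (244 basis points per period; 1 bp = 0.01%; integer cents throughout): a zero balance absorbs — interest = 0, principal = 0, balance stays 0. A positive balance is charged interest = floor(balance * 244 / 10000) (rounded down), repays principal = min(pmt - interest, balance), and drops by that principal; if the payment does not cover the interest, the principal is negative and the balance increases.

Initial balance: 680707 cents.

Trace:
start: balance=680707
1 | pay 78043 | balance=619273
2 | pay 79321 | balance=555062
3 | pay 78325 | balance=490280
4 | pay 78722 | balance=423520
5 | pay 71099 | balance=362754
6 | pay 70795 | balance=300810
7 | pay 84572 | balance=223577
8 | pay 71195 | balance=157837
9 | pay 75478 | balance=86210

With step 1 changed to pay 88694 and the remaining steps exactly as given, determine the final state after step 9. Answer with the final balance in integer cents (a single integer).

73294

(re-executing from step 1 with the substitution; state before step 1: balance=680707)
1 | pay 88694 | balance=608622
2 | pay 79321 | balance=544151
3 | pay 78325 | balance=479103
4 | pay 78722 | balance=412071
5 | pay 71099 | balance=351026
6 | pay 70795 | balance=288796
7 | pay 84572 | balance=211270
8 | pay 71195 | balance=145229
9 | pay 75478 | balance=73294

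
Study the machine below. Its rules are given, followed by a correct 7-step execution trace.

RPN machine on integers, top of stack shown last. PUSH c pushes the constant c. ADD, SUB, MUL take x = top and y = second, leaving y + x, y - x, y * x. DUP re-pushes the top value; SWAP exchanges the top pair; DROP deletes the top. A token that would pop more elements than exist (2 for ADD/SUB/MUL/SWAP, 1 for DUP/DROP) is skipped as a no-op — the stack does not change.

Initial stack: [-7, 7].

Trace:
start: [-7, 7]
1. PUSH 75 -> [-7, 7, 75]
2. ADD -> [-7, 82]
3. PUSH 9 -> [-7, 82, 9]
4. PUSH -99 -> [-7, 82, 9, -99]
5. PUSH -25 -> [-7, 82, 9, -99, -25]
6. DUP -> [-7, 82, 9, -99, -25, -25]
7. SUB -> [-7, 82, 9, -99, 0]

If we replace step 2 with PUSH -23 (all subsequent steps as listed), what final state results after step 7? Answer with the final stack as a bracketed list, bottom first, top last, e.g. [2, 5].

[-7, 7, 75, -23, 9, -99, 0]

(re-executing from step 2 with the substitution; state before step 2: [-7, 7, 75])
2. PUSH -23 -> [-7, 7, 75, -23]
3. PUSH 9 -> [-7, 7, 75, -23, 9]
4. PUSH -99 -> [-7, 7, 75, -23, 9, -99]
5. PUSH -25 -> [-7, 7, 75, -23, 9, -99, -25]
6. DUP -> [-7, 7, 75, -23, 9, -99, -25, -25]
7. SUB -> [-7, 7, 75, -23, 9, -99, 0]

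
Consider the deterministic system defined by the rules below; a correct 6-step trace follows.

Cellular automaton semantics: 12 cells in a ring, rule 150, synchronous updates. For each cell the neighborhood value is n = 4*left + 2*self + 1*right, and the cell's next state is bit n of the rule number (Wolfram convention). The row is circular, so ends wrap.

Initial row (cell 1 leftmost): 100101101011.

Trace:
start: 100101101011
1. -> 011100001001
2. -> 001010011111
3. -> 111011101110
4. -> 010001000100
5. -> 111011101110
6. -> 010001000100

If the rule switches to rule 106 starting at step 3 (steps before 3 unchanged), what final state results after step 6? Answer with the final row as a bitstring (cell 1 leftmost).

(re-executing steps 3..6 under rule 106; state before step 3: 001010011111)
3. -> 010100110001
4. -> 101001110010
5. -> 010011010101
6. -> 100111101010

100111101010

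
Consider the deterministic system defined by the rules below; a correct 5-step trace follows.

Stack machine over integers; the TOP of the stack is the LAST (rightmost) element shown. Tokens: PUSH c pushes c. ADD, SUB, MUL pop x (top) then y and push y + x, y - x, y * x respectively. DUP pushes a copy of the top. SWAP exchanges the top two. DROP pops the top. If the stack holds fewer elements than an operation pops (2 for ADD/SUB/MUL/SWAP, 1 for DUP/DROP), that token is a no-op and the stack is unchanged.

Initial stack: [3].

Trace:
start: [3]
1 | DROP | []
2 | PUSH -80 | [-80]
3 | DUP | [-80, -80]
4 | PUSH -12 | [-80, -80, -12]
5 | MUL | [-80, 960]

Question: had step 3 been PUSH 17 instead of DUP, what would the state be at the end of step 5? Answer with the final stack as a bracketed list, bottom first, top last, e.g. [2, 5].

(re-executing from step 3 with the substitution; state before step 3: [-80])
3 | PUSH 17 | [-80, 17]
4 | PUSH -12 | [-80, 17, -12]
5 | MUL | [-80, -204]

[-80, -204]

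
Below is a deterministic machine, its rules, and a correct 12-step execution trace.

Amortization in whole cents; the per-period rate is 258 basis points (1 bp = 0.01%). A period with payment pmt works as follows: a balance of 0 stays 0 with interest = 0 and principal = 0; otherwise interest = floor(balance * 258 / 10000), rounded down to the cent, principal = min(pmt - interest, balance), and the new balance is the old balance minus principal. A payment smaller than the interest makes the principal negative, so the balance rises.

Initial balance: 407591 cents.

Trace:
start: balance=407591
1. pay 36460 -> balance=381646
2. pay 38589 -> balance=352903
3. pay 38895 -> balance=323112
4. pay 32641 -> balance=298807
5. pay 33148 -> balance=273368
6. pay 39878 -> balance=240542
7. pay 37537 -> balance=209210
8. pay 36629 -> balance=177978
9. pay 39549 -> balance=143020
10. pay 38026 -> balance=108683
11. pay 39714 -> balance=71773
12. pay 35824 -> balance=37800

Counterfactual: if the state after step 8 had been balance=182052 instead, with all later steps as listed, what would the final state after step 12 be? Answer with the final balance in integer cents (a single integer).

42311

state after step 8 := balance=182052
9. pay 39549 -> balance=147199
10. pay 38026 -> balance=112970
11. pay 39714 -> balance=76170
12. pay 35824 -> balance=42311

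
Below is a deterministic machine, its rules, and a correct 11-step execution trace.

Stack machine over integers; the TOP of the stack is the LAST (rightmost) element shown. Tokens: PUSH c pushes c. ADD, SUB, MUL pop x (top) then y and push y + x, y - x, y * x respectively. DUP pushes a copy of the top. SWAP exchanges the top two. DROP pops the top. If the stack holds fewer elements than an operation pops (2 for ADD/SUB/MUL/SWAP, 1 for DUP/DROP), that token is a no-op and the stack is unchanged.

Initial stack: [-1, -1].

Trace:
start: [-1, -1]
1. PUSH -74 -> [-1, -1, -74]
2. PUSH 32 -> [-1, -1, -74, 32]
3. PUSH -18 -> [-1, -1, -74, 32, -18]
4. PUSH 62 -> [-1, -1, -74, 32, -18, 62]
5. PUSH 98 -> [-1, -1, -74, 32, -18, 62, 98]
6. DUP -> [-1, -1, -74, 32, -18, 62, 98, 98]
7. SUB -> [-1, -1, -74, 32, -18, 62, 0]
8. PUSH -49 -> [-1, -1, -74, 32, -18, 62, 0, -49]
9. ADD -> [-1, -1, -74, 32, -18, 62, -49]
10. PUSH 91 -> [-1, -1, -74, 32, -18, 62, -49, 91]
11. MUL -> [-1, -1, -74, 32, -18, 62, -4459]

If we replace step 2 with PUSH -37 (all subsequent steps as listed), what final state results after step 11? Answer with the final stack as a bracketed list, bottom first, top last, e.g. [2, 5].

[-1, -1, -74, -37, -18, 62, -4459]

(re-executing from step 2 with the substitution; state before step 2: [-1, -1, -74])
2. PUSH -37 -> [-1, -1, -74, -37]
3. PUSH -18 -> [-1, -1, -74, -37, -18]
4. PUSH 62 -> [-1, -1, -74, -37, -18, 62]
5. PUSH 98 -> [-1, -1, -74, -37, -18, 62, 98]
6. DUP -> [-1, -1, -74, -37, -18, 62, 98, 98]
7. SUB -> [-1, -1, -74, -37, -18, 62, 0]
8. PUSH -49 -> [-1, -1, -74, -37, -18, 62, 0, -49]
9. ADD -> [-1, -1, -74, -37, -18, 62, -49]
10. PUSH 91 -> [-1, -1, -74, -37, -18, 62, -49, 91]
11. MUL -> [-1, -1, -74, -37, -18, 62, -4459]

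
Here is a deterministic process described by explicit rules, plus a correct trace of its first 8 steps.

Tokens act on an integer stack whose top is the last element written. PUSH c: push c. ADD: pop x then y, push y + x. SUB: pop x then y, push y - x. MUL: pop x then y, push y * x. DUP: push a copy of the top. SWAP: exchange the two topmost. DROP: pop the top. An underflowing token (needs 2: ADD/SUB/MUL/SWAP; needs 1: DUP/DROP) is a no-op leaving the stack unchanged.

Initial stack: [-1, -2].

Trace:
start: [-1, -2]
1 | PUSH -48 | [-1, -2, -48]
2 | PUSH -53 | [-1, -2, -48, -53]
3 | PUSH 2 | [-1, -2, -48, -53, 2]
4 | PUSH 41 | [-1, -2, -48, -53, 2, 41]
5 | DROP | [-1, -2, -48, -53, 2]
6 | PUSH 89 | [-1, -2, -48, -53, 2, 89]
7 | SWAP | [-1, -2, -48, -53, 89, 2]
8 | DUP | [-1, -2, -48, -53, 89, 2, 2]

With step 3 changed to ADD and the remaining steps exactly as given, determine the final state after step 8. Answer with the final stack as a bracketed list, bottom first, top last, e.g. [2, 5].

[-1, -2, 89, -101, -101]

(re-executing from step 3 with the substitution; state before step 3: [-1, -2, -48, -53])
3 | ADD | [-1, -2, -101]
4 | PUSH 41 | [-1, -2, -101, 41]
5 | DROP | [-1, -2, -101]
6 | PUSH 89 | [-1, -2, -101, 89]
7 | SWAP | [-1, -2, 89, -101]
8 | DUP | [-1, -2, 89, -101, -101]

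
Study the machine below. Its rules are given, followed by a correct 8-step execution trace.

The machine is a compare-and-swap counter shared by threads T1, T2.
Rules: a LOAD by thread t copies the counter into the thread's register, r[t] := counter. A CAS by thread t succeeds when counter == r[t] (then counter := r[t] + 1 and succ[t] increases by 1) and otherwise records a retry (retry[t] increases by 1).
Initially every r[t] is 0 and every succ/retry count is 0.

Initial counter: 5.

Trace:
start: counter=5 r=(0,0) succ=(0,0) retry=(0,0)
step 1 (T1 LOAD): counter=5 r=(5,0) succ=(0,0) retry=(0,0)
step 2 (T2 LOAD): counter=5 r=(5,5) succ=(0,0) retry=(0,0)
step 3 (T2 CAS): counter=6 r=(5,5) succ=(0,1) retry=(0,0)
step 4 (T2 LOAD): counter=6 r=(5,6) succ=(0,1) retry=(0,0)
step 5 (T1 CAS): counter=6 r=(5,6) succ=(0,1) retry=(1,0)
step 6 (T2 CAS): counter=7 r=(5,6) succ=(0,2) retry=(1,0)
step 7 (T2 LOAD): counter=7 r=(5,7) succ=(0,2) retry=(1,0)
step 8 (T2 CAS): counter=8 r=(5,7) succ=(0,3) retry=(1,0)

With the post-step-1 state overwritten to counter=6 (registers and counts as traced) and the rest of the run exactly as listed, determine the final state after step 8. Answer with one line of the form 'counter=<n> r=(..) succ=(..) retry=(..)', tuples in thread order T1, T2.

counter=9 r=(5,8) succ=(0,3) retry=(1,0)

state after step 1 := counter=6 r=(5,0) succ=(0,0) retry=(0,0)
step 2 (T2 LOAD): counter=6 r=(5,6) succ=(0,0) retry=(0,0)
step 3 (T2 CAS): counter=7 r=(5,6) succ=(0,1) retry=(0,0)
step 4 (T2 LOAD): counter=7 r=(5,7) succ=(0,1) retry=(0,0)
step 5 (T1 CAS): counter=7 r=(5,7) succ=(0,1) retry=(1,0)
step 6 (T2 CAS): counter=8 r=(5,7) succ=(0,2) retry=(1,0)
step 7 (T2 LOAD): counter=8 r=(5,8) succ=(0,2) retry=(1,0)
step 8 (T2 CAS): counter=9 r=(5,8) succ=(0,3) retry=(1,0)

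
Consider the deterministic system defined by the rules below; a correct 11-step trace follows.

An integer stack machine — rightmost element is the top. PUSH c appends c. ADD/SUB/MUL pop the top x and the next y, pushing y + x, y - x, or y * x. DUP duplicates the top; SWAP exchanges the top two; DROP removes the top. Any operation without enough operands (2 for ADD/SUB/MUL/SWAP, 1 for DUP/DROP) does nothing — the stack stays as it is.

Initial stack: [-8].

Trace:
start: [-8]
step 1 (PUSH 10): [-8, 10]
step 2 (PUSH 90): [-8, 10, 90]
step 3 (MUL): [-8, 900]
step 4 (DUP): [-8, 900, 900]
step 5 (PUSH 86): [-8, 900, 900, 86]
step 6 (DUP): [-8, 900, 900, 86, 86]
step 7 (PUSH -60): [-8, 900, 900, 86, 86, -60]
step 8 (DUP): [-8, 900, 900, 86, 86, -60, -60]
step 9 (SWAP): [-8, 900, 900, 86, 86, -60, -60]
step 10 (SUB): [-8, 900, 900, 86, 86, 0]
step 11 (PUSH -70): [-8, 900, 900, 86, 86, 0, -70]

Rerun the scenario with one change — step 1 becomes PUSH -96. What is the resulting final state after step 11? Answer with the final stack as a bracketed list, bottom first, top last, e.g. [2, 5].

[-8, -8640, -8640, 86, 86, 0, -70]

(re-executing from step 1 with the substitution; state before step 1: [-8])
step 1 (PUSH -96): [-8, -96]
step 2 (PUSH 90): [-8, -96, 90]
step 3 (MUL): [-8, -8640]
step 4 (DUP): [-8, -8640, -8640]
step 5 (PUSH 86): [-8, -8640, -8640, 86]
step 6 (DUP): [-8, -8640, -8640, 86, 86]
step 7 (PUSH -60): [-8, -8640, -8640, 86, 86, -60]
step 8 (DUP): [-8, -8640, -8640, 86, 86, -60, -60]
step 9 (SWAP): [-8, -8640, -8640, 86, 86, -60, -60]
step 10 (SUB): [-8, -8640, -8640, 86, 86, 0]
step 11 (PUSH -70): [-8, -8640, -8640, 86, 86, 0, -70]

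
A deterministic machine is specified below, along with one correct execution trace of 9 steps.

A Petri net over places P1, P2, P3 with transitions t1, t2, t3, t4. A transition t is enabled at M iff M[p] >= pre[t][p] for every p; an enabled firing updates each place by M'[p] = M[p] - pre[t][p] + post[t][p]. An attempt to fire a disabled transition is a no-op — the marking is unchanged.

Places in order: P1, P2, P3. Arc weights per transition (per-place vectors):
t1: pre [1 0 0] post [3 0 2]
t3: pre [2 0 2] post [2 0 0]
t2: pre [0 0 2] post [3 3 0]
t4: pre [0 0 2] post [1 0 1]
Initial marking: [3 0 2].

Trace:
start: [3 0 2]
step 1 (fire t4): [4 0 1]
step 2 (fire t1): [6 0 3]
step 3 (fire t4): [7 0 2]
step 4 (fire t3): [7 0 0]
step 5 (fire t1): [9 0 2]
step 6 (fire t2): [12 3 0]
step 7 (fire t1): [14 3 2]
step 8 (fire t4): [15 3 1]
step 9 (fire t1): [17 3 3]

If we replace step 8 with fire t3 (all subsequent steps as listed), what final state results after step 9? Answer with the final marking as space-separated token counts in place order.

(re-executing from step 8 with the substitution; state before step 8: [14 3 2])
step 8 (fire t3): [14 3 0]
step 9 (fire t1): [16 3 2]

16 3 2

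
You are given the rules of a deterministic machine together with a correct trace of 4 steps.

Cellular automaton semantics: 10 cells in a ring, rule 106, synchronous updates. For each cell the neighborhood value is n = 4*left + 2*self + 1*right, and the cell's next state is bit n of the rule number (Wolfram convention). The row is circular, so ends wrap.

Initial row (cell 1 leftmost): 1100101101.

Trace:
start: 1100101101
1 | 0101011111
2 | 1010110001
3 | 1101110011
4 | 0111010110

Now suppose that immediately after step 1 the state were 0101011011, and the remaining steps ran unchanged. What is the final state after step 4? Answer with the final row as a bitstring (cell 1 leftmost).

1111100001

state after step 1 := 0101011011
2 | 1010111111
3 | 1101100000
4 | 1111100001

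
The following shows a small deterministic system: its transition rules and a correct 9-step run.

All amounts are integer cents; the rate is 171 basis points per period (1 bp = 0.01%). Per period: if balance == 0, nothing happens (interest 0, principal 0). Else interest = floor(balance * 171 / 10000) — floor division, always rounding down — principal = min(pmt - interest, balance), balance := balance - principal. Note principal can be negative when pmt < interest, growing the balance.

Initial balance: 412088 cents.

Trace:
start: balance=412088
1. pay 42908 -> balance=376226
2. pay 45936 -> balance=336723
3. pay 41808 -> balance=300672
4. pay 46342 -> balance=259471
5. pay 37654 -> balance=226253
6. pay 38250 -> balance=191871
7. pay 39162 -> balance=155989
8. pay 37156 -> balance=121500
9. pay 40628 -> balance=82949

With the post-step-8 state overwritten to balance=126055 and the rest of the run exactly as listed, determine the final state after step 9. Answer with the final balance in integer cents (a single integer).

87582

state after step 8 := balance=126055
9. pay 40628 -> balance=87582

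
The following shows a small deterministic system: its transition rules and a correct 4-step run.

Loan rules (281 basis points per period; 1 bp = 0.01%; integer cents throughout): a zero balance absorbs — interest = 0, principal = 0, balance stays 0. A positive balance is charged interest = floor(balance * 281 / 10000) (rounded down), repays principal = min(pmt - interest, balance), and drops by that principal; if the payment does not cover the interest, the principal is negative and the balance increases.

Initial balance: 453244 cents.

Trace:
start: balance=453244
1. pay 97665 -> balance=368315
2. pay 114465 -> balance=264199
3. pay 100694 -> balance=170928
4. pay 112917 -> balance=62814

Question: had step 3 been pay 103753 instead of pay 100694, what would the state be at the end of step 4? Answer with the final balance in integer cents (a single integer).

59669

(re-executing from step 3 with the substitution; state before step 3: balance=264199)
3. pay 103753 -> balance=167869
4. pay 112917 -> balance=59669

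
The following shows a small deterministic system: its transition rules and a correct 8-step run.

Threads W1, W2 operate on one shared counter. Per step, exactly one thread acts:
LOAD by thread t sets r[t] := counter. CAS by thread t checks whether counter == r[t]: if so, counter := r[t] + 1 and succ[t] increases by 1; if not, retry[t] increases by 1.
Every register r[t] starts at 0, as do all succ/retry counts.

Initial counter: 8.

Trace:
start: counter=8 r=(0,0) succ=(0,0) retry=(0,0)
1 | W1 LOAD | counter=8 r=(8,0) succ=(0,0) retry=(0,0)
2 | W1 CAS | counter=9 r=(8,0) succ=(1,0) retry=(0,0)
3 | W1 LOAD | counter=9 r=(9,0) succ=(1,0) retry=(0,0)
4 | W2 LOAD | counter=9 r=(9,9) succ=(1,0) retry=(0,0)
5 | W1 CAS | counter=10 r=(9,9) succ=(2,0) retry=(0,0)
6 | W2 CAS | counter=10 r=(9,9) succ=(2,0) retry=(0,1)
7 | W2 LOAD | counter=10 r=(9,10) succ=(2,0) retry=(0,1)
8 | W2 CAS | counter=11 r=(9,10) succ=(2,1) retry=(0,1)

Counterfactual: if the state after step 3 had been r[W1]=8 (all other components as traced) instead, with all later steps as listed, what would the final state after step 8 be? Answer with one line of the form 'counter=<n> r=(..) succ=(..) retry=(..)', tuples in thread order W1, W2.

state after step 3 := counter=9 r=(8,0) succ=(1,0) retry=(0,0)
4 | W2 LOAD | counter=9 r=(8,9) succ=(1,0) retry=(0,0)
5 | W1 CAS | counter=9 r=(8,9) succ=(1,0) retry=(1,0)
6 | W2 CAS | counter=10 r=(8,9) succ=(1,1) retry=(1,0)
7 | W2 LOAD | counter=10 r=(8,10) succ=(1,1) retry=(1,0)
8 | W2 CAS | counter=11 r=(8,10) succ=(1,2) retry=(1,0)

counter=11 r=(8,10) succ=(1,2) retry=(1,0)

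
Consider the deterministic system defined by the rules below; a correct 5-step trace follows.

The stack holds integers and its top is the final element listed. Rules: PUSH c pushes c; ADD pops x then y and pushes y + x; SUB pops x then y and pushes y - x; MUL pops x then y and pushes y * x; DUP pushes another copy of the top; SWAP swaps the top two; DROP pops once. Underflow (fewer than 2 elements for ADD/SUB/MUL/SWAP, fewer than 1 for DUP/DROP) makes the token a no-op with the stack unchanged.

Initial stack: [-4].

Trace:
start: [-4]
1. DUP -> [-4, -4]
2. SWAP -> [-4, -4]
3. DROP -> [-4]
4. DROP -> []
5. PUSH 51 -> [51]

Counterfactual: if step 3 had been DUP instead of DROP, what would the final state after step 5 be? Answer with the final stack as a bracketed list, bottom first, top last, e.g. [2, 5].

(re-executing from step 3 with the substitution; state before step 3: [-4, -4])
3. DUP -> [-4, -4, -4]
4. DROP -> [-4, -4]
5. PUSH 51 -> [-4, -4, 51]

[-4, -4, 51]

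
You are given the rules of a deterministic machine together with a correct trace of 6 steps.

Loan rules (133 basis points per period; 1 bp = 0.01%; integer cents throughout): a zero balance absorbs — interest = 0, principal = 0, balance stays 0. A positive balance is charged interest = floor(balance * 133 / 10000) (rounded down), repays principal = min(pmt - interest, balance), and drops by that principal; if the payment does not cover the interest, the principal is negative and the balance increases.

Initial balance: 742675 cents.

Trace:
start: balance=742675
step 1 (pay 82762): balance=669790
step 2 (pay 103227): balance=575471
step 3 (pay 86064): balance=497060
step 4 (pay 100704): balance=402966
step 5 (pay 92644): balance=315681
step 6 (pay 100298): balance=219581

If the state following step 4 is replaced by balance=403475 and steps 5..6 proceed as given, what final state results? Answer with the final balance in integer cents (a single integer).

220104

state after step 4 := balance=403475
step 5 (pay 92644): balance=316197
step 6 (pay 100298): balance=220104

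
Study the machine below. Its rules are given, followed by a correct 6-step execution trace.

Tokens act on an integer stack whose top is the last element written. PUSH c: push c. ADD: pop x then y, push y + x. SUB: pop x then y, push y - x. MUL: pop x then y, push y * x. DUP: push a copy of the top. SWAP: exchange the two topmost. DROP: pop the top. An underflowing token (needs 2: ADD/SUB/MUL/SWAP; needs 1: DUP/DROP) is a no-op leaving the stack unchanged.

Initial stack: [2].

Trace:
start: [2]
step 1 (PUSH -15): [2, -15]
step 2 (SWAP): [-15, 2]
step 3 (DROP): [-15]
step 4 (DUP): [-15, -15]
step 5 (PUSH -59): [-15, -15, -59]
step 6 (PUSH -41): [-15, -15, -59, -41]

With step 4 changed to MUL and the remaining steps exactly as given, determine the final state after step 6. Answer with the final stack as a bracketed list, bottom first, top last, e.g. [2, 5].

(re-executing from step 4 with the substitution; state before step 4: [-15])
step 4 (MUL): [-15]
step 5 (PUSH -59): [-15, -59]
step 6 (PUSH -41): [-15, -59, -41]

[-15, -59, -41]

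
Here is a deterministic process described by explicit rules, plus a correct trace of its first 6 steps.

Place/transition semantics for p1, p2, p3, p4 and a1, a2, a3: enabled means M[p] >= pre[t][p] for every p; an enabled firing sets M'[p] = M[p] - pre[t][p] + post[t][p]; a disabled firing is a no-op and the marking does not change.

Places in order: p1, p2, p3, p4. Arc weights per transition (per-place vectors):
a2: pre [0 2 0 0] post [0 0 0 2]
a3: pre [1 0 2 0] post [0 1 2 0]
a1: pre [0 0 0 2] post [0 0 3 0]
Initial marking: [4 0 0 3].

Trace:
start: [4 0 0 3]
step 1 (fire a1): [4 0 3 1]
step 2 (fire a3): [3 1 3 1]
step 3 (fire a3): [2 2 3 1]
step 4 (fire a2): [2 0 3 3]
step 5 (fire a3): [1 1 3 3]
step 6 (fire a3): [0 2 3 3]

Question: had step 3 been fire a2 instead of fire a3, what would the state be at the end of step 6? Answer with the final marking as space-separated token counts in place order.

1 3 3 1

(re-executing from step 3 with the substitution; state before step 3: [3 1 3 1])
step 3 (fire a2): [3 1 3 1]
step 4 (fire a2): [3 1 3 1]
step 5 (fire a3): [2 2 3 1]
step 6 (fire a3): [1 3 3 1]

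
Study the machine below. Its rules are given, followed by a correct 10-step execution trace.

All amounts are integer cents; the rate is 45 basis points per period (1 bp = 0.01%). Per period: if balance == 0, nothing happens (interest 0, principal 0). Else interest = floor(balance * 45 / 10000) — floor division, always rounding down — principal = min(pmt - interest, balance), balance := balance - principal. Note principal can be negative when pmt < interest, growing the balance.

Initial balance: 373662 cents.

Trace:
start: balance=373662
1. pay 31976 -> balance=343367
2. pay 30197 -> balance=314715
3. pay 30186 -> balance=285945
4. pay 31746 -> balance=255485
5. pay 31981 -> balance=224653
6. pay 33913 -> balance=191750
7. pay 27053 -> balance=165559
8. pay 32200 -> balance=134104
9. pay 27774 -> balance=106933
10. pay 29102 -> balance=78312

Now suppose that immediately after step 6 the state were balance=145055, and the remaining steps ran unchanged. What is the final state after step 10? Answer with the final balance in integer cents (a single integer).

state after step 6 := balance=145055
7. pay 27053 -> balance=118654
8. pay 32200 -> balance=86987
9. pay 27774 -> balance=59604
10. pay 29102 -> balance=30770

30770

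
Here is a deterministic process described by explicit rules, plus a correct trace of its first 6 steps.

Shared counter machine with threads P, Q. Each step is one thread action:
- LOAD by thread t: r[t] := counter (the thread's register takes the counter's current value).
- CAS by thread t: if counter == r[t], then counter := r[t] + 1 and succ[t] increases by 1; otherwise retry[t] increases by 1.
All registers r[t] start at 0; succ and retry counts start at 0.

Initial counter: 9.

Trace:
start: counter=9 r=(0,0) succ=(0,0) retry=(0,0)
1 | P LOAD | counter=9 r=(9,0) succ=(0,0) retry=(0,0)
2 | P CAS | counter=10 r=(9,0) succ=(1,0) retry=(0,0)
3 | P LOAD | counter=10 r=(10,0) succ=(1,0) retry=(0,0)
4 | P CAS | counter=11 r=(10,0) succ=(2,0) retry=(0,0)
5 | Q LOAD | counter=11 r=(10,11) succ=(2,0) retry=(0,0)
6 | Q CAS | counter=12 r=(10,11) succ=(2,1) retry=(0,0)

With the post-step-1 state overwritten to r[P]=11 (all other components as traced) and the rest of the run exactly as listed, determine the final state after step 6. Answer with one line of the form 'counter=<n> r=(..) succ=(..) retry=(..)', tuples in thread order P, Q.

state after step 1 := counter=9 r=(11,0) succ=(0,0) retry=(0,0)
2 | P CAS | counter=9 r=(11,0) succ=(0,0) retry=(1,0)
3 | P LOAD | counter=9 r=(9,0) succ=(0,0) retry=(1,0)
4 | P CAS | counter=10 r=(9,0) succ=(1,0) retry=(1,0)
5 | Q LOAD | counter=10 r=(9,10) succ=(1,0) retry=(1,0)
6 | Q CAS | counter=11 r=(9,10) succ=(1,1) retry=(1,0)

counter=11 r=(9,10) succ=(1,1) retry=(1,0)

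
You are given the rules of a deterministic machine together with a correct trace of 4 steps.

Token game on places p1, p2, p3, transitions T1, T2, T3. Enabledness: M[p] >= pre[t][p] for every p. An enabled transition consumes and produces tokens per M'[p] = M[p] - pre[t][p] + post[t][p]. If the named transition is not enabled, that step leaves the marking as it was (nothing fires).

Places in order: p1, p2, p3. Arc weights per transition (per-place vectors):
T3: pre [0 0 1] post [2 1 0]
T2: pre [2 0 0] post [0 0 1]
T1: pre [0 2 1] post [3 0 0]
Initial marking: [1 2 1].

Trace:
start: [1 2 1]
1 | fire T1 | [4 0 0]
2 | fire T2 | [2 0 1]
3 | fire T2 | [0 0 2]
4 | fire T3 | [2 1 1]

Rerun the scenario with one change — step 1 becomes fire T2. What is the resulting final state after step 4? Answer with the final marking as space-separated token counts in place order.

(re-executing from step 1 with the substitution; state before step 1: [1 2 1])
1 | fire T2 | [1 2 1]
2 | fire T2 | [1 2 1]
3 | fire T2 | [1 2 1]
4 | fire T3 | [3 3 0]

3 3 0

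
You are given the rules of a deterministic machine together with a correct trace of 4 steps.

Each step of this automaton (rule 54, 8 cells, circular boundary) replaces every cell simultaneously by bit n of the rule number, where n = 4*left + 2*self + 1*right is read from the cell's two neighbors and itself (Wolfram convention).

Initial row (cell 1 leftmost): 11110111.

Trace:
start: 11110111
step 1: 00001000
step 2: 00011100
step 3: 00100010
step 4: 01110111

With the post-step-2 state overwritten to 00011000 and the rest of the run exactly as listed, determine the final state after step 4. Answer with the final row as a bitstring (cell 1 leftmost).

01111110

state after step 2 := 00011000
step 3: 00100100
step 4: 01111110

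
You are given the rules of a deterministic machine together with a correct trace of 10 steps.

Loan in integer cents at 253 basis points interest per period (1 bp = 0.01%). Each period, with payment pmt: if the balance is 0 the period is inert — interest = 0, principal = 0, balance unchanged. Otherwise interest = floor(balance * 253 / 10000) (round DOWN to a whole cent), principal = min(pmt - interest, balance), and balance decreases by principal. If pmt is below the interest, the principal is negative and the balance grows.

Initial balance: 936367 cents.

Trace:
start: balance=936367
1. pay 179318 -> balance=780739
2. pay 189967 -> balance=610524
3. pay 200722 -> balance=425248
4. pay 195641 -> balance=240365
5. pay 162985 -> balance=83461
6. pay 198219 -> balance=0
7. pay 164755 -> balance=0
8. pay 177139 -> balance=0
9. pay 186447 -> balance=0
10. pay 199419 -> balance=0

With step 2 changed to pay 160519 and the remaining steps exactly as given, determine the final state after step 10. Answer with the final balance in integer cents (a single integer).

(re-executing from step 2 with the substitution; state before step 2: balance=780739)
2. pay 160519 -> balance=639972
3. pay 200722 -> balance=455441
4. pay 195641 -> balance=271322
5. pay 162985 -> balance=115201
6. pay 198219 -> balance=0
7. pay 164755 -> balance=0
8. pay 177139 -> balance=0
9. pay 186447 -> balance=0
10. pay 199419 -> balance=0

0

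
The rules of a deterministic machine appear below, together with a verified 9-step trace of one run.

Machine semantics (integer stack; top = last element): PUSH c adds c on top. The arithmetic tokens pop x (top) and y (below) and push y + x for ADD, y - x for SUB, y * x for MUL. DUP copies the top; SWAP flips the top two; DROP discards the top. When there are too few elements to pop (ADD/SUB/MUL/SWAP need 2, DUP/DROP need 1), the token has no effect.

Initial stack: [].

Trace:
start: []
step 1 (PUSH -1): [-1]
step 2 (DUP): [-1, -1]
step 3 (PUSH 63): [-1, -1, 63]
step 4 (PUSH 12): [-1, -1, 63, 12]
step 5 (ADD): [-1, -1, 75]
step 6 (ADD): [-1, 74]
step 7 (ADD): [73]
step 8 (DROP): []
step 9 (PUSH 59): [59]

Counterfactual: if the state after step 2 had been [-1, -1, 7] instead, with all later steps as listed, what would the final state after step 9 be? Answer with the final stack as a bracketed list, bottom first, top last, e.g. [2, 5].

[-1, 59]

state after step 2 := [-1, -1, 7]
step 3 (PUSH 63): [-1, -1, 7, 63]
step 4 (PUSH 12): [-1, -1, 7, 63, 12]
step 5 (ADD): [-1, -1, 7, 75]
step 6 (ADD): [-1, -1, 82]
step 7 (ADD): [-1, 81]
step 8 (DROP): [-1]
step 9 (PUSH 59): [-1, 59]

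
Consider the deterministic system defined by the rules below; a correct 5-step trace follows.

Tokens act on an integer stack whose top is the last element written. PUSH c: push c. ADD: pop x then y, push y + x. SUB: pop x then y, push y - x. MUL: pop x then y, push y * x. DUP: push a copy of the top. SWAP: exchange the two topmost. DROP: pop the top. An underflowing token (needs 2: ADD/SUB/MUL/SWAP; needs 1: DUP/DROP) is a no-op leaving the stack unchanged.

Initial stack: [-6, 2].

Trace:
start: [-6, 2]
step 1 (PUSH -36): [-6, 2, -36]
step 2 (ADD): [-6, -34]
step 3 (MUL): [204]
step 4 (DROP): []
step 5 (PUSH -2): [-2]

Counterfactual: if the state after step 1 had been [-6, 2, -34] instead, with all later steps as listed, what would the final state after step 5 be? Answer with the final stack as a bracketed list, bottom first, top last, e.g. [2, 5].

state after step 1 := [-6, 2, -34]
step 2 (ADD): [-6, -32]
step 3 (MUL): [192]
step 4 (DROP): []
step 5 (PUSH -2): [-2]

[-2]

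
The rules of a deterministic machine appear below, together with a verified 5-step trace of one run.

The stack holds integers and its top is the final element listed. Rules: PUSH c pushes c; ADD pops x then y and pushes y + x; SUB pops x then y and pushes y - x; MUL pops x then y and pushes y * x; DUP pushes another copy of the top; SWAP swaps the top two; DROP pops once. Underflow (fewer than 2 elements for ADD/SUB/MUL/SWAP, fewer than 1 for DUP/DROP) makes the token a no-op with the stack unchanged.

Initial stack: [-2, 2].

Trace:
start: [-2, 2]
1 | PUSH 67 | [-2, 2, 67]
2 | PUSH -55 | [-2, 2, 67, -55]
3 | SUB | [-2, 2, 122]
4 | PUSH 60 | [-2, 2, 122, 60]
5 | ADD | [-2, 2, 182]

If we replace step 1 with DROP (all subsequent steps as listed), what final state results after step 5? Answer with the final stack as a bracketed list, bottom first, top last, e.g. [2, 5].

(re-executing from step 1 with the substitution; state before step 1: [-2, 2])
1 | DROP | [-2]
2 | PUSH -55 | [-2, -55]
3 | SUB | [53]
4 | PUSH 60 | [53, 60]
5 | ADD | [113]

[113]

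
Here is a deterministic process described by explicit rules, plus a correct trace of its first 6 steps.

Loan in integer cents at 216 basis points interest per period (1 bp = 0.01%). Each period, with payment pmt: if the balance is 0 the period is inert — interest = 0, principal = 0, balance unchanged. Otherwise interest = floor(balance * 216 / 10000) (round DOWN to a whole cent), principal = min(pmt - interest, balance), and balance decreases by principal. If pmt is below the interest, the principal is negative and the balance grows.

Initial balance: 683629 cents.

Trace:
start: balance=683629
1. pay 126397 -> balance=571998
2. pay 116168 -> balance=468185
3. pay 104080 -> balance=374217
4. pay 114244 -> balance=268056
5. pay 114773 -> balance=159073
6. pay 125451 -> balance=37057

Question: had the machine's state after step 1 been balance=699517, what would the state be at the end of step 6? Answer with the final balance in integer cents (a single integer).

178955

state after step 1 := balance=699517
2. pay 116168 -> balance=598458
3. pay 104080 -> balance=507304
4. pay 114244 -> balance=404017
5. pay 114773 -> balance=297970
6. pay 125451 -> balance=178955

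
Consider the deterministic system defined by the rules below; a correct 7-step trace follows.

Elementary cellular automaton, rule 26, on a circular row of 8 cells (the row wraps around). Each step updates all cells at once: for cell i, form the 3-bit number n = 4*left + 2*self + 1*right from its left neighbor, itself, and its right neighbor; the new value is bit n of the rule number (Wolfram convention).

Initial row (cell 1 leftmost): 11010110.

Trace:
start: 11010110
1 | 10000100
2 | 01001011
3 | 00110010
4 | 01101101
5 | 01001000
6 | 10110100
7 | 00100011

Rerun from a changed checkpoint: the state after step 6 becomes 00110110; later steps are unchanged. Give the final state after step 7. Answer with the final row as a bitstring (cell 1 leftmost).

01100101

state after step 6 := 00110110
7 | 01100101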